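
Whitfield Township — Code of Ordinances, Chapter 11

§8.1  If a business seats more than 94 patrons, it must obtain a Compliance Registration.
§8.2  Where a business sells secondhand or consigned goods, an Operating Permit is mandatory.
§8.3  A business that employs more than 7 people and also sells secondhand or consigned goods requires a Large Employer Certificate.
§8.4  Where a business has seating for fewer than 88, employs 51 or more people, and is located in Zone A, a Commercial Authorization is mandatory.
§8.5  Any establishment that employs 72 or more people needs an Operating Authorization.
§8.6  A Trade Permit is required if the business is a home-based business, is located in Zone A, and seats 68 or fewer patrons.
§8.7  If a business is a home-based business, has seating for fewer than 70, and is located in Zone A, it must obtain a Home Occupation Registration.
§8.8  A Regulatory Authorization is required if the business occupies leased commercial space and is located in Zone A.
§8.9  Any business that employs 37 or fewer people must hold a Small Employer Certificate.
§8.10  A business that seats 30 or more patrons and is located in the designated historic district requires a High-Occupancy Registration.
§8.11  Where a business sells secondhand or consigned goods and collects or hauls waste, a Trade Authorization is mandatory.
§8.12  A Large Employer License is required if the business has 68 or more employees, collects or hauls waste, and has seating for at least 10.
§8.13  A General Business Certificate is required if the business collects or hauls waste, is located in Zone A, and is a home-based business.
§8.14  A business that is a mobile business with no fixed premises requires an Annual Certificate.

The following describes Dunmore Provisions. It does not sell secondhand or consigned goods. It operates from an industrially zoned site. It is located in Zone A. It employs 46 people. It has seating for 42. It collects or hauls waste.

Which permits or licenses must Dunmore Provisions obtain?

None

§8.1 seating 42 ≤ 94 → Compliance Registration not required.
§8.2 does not sell secondhand or consigned goods → Operating Permit not required.
§8.3 employees 46 > 7; does not sell secondhand or consigned goods → Large Employer Certificate not required.
§8.4 seating 42 < 88; employees 46 < 51; is located in Zone A → Commercial Authorization not required.
§8.5 employees 46 < 72 → Operating Authorization not required.
§8.6 operates from an industrially zoned site (not: is a home-based business); is located in Zone A; seating 42 ≤ 68 → Trade Permit not required.
§8.7 operates from an industrially zoned site (not: is a home-based business); seating 42 < 70; is located in Zone A → Home Occupation Registration not required.
§8.8 operates from an industrially zoned site (not: occupies leased commercial space); is located in Zone A → Regulatory Authorization not required.
§8.9 employees 46 > 37 → Small Employer Certificate not required.
§8.10 seating 42 ≥ 30; is located in Zone A (not: is located in the designated historic district) → High-Occupancy Registration not required.
§8.11 does not sell secondhand or consigned goods; collects or hauls waste → Trade Authorization not required.
§8.12 employees 46 < 68; collects or hauls waste; seating 42 ≥ 10 → Large Employer License not required.
§8.13 collects or hauls waste; is located in Zone A; operates from an industrially zoned site (not: is a home-based business) → General Business Certificate not required.
§8.14 operates from an industrially zoned site (not: is a mobile business with no fixed premises) → Annual Certificate not required.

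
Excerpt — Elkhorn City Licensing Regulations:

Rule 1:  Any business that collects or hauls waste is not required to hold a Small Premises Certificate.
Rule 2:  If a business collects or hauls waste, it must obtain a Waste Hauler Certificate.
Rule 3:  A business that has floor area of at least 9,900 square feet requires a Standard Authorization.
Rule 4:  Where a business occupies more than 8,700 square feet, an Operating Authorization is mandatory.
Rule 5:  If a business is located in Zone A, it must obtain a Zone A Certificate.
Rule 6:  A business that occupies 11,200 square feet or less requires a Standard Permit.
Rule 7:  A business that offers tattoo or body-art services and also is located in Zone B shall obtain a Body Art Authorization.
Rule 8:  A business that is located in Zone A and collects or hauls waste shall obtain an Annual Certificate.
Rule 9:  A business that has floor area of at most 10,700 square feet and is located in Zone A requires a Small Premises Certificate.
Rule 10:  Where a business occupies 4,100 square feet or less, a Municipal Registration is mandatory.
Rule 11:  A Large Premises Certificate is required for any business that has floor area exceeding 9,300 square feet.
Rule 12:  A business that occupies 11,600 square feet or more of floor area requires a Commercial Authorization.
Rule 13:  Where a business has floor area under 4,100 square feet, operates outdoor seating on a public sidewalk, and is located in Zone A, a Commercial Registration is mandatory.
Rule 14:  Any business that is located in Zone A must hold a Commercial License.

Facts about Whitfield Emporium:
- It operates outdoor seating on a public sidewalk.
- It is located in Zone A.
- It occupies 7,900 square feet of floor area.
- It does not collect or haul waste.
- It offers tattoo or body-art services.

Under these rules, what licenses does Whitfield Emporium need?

Commercial License, Small Premises Certificate, Standard Permit, Zone A Certificate

Rule 1: does not collect or haul waste → Small Premises Certificate exemption does not apply.
Rule 2: does not collect or haul waste → Waste Hauler Certificate not required.
Rule 3: floor area 7,900 square feet < 9,900 square feet → Standard Authorization not required.
Rule 4: floor area 7,900 square feet ≤ 8,700 square feet → Operating Authorization not required.
Rule 5: is located in Zone A → Zone A Certificate required.
Rule 6: floor area 7,900 square feet ≤ 11,200 square feet → Standard Permit required.
Rule 7: offers tattoo or body-art services; is located in Zone A (not: is located in Zone B) → Body Art Authorization not required.
Rule 8: is located in Zone A; does not collect or haul waste → Annual Certificate not required.
Rule 9: floor area 7,900 square feet ≤ 10,700 square feet; is located in Zone A → Small Premises Certificate required.
Rule 10: floor area 7,900 square feet > 4,100 square feet → Municipal Registration not required.
Rule 11: floor area 7,900 square feet ≤ 9,300 square feet → Large Premises Certificate not required.
Rule 12: floor area 7,900 square feet < 11,600 square feet → Commercial Authorization not required.
Rule 13: floor area 7,900 square feet ≥ 4,100 square feet; operates outdoor seating on a public sidewalk; is located in Zone A → Commercial Registration not required.
Rule 14: is located in Zone A → Commercial License required.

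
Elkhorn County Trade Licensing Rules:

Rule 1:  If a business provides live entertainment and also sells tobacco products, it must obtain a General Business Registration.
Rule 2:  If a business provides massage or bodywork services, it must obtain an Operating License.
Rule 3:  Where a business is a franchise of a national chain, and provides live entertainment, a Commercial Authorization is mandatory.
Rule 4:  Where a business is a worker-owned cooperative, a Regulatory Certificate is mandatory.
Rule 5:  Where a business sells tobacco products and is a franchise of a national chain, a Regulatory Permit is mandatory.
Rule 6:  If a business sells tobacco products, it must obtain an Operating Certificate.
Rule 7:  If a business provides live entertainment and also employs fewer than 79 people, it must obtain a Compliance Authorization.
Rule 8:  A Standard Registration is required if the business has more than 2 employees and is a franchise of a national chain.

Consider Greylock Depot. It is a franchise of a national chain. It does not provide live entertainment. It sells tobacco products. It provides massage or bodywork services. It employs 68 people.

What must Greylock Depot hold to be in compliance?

Rule 1: does not provide live entertainment; sells tobacco products → General Business Registration not required.
Rule 2: provides massage or bodywork services → Operating License required.
Rule 3: is a franchise of a national chain; does not provide live entertainment → Commercial Authorization not required.
Rule 4: is a franchise of a national chain (not: is a worker-owned cooperative) → Regulatory Certificate not required.
Rule 5: sells tobacco products; is a franchise of a national chain → Regulatory Permit required.
Rule 6: sells tobacco products → Operating Certificate required.
Rule 7: does not provide live entertainment; employees 68 < 79 → Compliance Authorization not required.
Rule 8: employees 68 > 2; is a franchise of a national chain → Standard Registration required.

Operating Certificate, Operating License, Regulatory Permit, Standard Registration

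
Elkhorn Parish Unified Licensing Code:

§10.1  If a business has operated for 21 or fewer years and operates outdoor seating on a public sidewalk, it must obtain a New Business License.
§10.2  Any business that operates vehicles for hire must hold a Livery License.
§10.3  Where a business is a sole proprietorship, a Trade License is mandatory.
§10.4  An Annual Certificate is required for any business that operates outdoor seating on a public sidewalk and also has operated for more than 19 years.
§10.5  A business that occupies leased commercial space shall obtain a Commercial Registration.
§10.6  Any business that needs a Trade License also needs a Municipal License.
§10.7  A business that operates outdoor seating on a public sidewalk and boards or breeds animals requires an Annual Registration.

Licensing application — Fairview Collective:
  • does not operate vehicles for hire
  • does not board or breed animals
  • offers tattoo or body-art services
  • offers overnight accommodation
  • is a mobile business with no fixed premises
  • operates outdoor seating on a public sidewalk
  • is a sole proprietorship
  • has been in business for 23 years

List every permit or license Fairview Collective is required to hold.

Annual Certificate, Municipal License, Trade License

§10.1 years in business 23 > 21; operates outdoor seating on a public sidewalk → New Business License not required.
§10.2 does not operate vehicles for hire → Livery License not required.
§10.3 is a sole proprietorship → Trade License required.
§10.4 operates outdoor seating on a public sidewalk; years in business 23 > 19 → Annual Certificate required.
§10.5 is a mobile business with no fixed premises (not: occupies leased commercial space) → Commercial Registration not required.
§10.6 Trade License is required → Municipal License also required.
§10.7 operates outdoor seating on a public sidewalk; does not board or breed animals → Annual Registration not required.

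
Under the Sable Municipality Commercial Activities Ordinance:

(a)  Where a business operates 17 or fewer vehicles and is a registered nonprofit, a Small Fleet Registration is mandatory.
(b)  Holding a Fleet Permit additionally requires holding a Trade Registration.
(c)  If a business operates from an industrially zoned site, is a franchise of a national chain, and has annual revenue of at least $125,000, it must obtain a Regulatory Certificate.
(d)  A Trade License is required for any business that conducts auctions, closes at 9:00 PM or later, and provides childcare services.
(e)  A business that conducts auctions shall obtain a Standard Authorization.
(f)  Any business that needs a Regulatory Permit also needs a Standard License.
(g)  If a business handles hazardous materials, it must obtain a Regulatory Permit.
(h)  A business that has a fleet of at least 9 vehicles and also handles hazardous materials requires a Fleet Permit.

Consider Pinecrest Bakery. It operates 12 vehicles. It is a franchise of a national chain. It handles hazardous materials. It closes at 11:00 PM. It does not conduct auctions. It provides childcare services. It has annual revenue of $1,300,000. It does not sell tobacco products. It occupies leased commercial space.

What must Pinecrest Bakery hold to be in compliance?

Fleet Permit, Regulatory Permit, Standard License, Trade Registration

(a) vehicles 12 ≤ 17; is a franchise of a national chain (not: is a registered nonprofit) → Small Fleet Registration not required.
(b) Fleet Permit is required → Trade Registration also required.
(c) occupies leased commercial space (not: operates from an industrially zoned site); is a franchise of a national chain; revenue $1,300,000 ≥ $125,000 → Regulatory Certificate not required.
(d) does not conduct auctions; closes 11:00 PM, after 9:00 PM; provides childcare services → Trade License not required.
(e) does not conduct auctions → Standard Authorization not required.
(f) Regulatory Permit is required → Standard License also required.
(g) handles hazardous materials → Regulatory Permit required.
(h) vehicles 12 ≥ 9; handles hazardous materials → Fleet Permit required.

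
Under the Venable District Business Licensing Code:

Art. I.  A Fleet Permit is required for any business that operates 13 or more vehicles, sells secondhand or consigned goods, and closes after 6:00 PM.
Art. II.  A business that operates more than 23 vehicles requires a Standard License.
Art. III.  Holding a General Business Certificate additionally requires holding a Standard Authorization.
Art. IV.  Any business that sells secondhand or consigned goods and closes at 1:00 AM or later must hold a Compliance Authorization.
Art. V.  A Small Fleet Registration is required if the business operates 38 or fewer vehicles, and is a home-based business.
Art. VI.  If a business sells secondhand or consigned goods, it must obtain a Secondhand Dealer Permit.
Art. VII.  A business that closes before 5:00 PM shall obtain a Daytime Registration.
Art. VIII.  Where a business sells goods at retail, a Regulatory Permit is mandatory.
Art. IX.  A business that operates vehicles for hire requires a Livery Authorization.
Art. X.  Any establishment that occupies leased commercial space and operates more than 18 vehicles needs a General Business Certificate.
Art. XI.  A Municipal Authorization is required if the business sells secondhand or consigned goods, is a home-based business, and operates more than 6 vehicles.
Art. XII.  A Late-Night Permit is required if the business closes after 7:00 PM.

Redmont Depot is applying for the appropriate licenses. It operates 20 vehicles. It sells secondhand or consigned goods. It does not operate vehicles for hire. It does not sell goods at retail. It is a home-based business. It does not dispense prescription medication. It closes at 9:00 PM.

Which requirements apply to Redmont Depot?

Fleet Permit, Late-Night Permit, Municipal Authorization, Secondhand Dealer Permit, Small Fleet Registration

Art. I. vehicles 20 ≥ 13; sells secondhand or consigned goods; closes 9:00 PM, after 6:00 PM → Fleet Permit required.
Art. II. vehicles 20 ≤ 23 → Standard License not required.
Art. III. General Business Certificate is not required → no effect.
Art. IV. sells secondhand or consigned goods; closes 9:00 PM, at/before 1:00 AM → Compliance Authorization not required.
Art. V. vehicles 20 ≤ 38; is a home-based business → Small Fleet Registration required.
Art. VI. sells secondhand or consigned goods → Secondhand Dealer Permit required.
Art. VII. closes 9:00 PM, after 5:00 PM → Daytime Registration not required.
Art. VIII. does not sell goods at retail → Regulatory Permit not required.
Art. IX. does not operate vehicles for hire → Livery Authorization not required.
Art. X. is a home-based business (not: occupies leased commercial space); vehicles 20 > 18 → General Business Certificate not required.
Art. XI. sells secondhand or consigned goods; is a home-based business; vehicles 20 > 6 → Municipal Authorization required.
Art. XII. closes 9:00 PM, after 7:00 PM → Late-Night Permit required.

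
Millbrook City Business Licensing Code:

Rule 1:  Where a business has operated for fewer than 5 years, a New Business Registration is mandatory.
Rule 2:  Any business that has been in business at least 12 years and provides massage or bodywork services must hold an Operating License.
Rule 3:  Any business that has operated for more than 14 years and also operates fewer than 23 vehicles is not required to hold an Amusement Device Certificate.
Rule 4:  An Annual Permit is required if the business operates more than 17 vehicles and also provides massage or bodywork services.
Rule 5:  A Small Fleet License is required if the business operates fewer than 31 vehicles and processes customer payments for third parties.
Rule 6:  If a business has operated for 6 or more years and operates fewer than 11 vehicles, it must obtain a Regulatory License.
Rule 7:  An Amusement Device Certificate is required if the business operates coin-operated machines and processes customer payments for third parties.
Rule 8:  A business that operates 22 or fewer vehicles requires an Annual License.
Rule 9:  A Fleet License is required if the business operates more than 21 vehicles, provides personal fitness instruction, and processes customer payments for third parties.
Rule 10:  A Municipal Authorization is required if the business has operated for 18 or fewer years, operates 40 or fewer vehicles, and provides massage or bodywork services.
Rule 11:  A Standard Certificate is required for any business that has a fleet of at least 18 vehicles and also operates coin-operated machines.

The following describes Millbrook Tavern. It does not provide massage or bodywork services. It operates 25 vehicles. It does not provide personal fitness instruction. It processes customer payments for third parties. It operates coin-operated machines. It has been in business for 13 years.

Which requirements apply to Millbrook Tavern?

Rule 1: years in business 13 ≥ 5 → New Business Registration not required.
Rule 2: years in business 13 ≥ 12; does not provide massage or bodywork services → Operating License not required.
Rule 3: years in business 13 ≤ 14; vehicles 25 ≥ 23 → Amusement Device Certificate exemption does not apply.
Rule 4: vehicles 25 > 17; does not provide massage or bodywork services → Annual Permit not required.
Rule 5: vehicles 25 < 31; processes customer payments for third parties → Small Fleet License required.
Rule 6: years in business 13 ≥ 6; vehicles 25 ≥ 11 → Regulatory License not required.
Rule 7: operates coin-operated machines; processes customer payments for third parties → Amusement Device Certificate required.
Rule 8: vehicles 25 > 22 → Annual License not required.
Rule 9: vehicles 25 > 21; does not provide personal fitness instruction; processes customer payments for third parties → Fleet License not required.
Rule 10: years in business 13 ≤ 18; vehicles 25 ≤ 40; does not provide massage or bodywork services → Municipal Authorization not required.
Rule 11: vehicles 25 ≥ 18; operates coin-operated machines → Standard Certificate required.

Amusement Device Certificate, Small Fleet License, Standard Certificate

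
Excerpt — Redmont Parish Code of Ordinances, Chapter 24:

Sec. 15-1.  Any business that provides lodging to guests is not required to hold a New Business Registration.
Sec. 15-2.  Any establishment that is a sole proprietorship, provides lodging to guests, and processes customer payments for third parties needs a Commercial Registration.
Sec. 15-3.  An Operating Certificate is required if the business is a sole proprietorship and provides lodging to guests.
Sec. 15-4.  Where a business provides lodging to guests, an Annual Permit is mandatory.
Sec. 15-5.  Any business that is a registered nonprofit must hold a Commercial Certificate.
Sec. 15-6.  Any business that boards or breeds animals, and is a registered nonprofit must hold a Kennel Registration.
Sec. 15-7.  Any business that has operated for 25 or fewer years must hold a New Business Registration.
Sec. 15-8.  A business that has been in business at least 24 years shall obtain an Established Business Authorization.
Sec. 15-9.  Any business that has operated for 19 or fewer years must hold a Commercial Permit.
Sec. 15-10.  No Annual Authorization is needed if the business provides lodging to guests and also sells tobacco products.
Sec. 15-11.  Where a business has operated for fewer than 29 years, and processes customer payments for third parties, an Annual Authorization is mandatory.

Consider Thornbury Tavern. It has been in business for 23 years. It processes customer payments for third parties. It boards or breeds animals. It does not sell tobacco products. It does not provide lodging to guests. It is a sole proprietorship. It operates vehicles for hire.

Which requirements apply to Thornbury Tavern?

Annual Authorization, New Business Registration

Sec. 15-1. does not provide lodging to guests → New Business Registration exemption does not apply.
Sec. 15-2. is a sole proprietorship; does not provide lodging to guests; processes customer payments for third parties → Commercial Registration not required.
Sec. 15-3. is a sole proprietorship; does not provide lodging to guests → Operating Certificate not required.
Sec. 15-4. does not provide lodging to guests → Annual Permit not required.
Sec. 15-5. is a sole proprietorship (not: is a registered nonprofit) → Commercial Certificate not required.
Sec. 15-6. boards or breeds animals; is a sole proprietorship (not: is a registered nonprofit) → Kennel Registration not required.
Sec. 15-7. years in business 23 ≤ 25 → New Business Registration required.
Sec. 15-8. years in business 23 < 24 → Established Business Authorization not required.
Sec. 15-9. years in business 23 > 19 → Commercial Permit not required.
Sec. 15-10. does not provide lodging to guests; does not sell tobacco products → Annual Authorization exemption does not apply.
Sec. 15-11. years in business 23 < 29; processes customer payments for third parties → Annual Authorization required.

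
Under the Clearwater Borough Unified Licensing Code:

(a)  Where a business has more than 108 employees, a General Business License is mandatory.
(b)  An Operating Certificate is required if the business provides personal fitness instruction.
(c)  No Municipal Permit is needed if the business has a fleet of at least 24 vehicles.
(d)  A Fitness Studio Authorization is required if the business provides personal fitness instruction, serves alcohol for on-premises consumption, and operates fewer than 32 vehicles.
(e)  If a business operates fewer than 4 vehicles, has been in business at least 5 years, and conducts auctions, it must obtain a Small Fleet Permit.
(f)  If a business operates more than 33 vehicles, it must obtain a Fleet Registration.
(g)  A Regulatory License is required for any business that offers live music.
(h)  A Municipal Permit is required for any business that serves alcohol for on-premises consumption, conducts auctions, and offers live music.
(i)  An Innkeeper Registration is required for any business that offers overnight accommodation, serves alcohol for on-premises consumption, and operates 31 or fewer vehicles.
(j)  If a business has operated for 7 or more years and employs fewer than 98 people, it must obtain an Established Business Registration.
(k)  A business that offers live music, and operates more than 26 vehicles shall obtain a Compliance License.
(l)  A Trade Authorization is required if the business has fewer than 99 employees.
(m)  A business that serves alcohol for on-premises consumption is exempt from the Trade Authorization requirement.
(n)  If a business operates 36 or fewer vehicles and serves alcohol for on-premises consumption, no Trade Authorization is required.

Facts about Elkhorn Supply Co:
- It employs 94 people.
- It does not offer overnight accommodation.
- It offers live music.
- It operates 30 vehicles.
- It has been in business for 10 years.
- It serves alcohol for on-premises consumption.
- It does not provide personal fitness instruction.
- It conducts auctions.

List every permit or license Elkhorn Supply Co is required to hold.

(a) employees 94 ≤ 108 → General Business License not required.
(b) does not provide personal fitness instruction → Operating Certificate not required.
(c) vehicles 30 ≥ 24 → exempt from Municipal Permit.
(d) does not provide personal fitness instruction; serves alcohol for on-premises consumption; vehicles 30 < 32 → Fitness Studio Authorization not required.
(e) vehicles 30 ≥ 4; years in business 10 ≥ 5; conducts auctions → Small Fleet Permit not required.
(f) vehicles 30 ≤ 33 → Fleet Registration not required.
(g) offers live music → Regulatory License required.
(h) serves alcohol for on-premises consumption; conducts auctions; offers live music → Municipal Permit required.
(i) does not offer overnight accommodation; serves alcohol for on-premises consumption; vehicles 30 ≤ 31 → Innkeeper Registration not required.
(j) years in business 10 ≥ 7; employees 94 < 98 → Established Business Registration required.
(k) offers live music; vehicles 30 > 26 → Compliance License required.
(l) employees 94 < 99 → Trade Authorization required.
(m) serves alcohol for on-premises consumption → exempt from Trade Authorization.
(n) vehicles 30 ≤ 36; serves alcohol for on-premises consumption → exempt from Trade Authorization.

Compliance License, Established Business Registration, Regulatory License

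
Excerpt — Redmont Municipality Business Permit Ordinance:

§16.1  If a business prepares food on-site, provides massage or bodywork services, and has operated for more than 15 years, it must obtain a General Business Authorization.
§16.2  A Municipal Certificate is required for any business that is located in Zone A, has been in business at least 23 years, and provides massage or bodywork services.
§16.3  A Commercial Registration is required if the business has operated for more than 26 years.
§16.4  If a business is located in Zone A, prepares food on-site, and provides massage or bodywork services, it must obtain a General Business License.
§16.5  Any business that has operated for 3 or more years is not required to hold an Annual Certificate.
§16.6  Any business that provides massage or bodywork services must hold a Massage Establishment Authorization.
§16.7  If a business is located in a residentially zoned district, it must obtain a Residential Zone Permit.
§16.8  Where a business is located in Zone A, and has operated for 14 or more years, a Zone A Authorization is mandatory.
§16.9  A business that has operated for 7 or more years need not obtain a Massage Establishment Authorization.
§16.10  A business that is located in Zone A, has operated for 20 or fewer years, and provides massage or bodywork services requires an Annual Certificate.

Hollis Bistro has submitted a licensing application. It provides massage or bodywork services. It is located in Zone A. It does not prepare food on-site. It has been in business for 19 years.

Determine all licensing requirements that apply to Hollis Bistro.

Zone A Authorization

§16.1 does not prepare food on-site; provides massage or bodywork services; years in business 19 > 15 → General Business Authorization not required.
§16.2 is located in Zone A; years in business 19 < 23; provides massage or bodywork services → Municipal Certificate not required.
§16.3 years in business 19 ≤ 26 → Commercial Registration not required.
§16.4 is located in Zone A; does not prepare food on-site; provides massage or bodywork services → General Business License not required.
§16.5 years in business 19 ≥ 3 → exempt from Annual Certificate.
§16.6 provides massage or bodywork services → Massage Establishment Authorization required.
§16.7 is located in Zone A (not: is located in a residentially zoned district) → Residential Zone Permit not required.
§16.8 is located in Zone A; years in business 19 ≥ 14 → Zone A Authorization required.
§16.9 years in business 19 ≥ 7 → exempt from Massage Establishment Authorization.
§16.10 is located in Zone A; years in business 19 ≤ 20; provides massage or bodywork services → Annual Certificate required.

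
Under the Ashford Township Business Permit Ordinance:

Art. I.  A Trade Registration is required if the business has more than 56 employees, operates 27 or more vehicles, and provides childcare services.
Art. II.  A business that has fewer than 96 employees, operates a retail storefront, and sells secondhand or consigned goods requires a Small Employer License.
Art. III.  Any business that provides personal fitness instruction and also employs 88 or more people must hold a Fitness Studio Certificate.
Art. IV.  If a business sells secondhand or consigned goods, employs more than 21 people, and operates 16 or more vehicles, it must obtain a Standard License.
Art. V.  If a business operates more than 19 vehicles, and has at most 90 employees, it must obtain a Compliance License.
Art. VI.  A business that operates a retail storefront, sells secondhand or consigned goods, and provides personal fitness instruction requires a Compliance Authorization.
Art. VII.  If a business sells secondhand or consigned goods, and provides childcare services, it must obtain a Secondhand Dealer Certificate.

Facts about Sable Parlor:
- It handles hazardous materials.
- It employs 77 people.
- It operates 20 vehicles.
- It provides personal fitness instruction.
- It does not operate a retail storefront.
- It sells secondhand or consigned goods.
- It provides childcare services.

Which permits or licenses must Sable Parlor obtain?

Compliance License, Secondhand Dealer Certificate, Standard License

Art. I. employees 77 > 56; vehicles 20 < 27; provides childcare services → Trade Registration not required.
Art. II. employees 77 < 96; does not operate a retail storefront; sells secondhand or consigned goods → Small Employer License not required.
Art. III. provides personal fitness instruction; employees 77 < 88 → Fitness Studio Certificate not required.
Art. IV. sells secondhand or consigned goods; employees 77 > 21; vehicles 20 ≥ 16 → Standard License required.
Art. V. vehicles 20 > 19; employees 77 ≤ 90 → Compliance License required.
Art. VI. does not operate a retail storefront; sells secondhand or consigned goods; provides personal fitness instruction → Compliance Authorization not required.
Art. VII. sells secondhand or consigned goods; provides childcare services → Secondhand Dealer Certificate required.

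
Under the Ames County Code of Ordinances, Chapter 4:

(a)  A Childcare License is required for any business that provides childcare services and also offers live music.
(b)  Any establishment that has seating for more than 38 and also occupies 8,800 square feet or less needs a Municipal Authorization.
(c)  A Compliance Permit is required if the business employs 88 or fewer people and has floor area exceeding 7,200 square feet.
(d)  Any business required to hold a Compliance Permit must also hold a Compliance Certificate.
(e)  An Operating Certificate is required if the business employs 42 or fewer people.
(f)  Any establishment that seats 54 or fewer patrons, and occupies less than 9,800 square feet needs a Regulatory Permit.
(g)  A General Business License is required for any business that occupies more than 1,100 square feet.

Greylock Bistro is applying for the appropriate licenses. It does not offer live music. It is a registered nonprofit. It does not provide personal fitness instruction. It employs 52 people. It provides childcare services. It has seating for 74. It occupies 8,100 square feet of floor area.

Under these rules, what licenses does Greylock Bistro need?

Compliance Certificate, Compliance Permit, General Business License, Municipal Authorization

(a) provides childcare services; does not offer live music → Childcare License not required.
(b) seating 74 > 38; floor area 8,100 square feet ≤ 8,800 square feet → Municipal Authorization required.
(c) employees 52 ≤ 88; floor area 8,100 square feet > 7,200 square feet → Compliance Permit required.
(d) Compliance Permit is required → Compliance Certificate also required.
(e) employees 52 > 42 → Operating Certificate not required.
(f) seating 74 > 54; floor area 8,100 square feet < 9,800 square feet → Regulatory Permit not required.
(g) floor area 8,100 square feet > 1,100 square feet → General Business License required.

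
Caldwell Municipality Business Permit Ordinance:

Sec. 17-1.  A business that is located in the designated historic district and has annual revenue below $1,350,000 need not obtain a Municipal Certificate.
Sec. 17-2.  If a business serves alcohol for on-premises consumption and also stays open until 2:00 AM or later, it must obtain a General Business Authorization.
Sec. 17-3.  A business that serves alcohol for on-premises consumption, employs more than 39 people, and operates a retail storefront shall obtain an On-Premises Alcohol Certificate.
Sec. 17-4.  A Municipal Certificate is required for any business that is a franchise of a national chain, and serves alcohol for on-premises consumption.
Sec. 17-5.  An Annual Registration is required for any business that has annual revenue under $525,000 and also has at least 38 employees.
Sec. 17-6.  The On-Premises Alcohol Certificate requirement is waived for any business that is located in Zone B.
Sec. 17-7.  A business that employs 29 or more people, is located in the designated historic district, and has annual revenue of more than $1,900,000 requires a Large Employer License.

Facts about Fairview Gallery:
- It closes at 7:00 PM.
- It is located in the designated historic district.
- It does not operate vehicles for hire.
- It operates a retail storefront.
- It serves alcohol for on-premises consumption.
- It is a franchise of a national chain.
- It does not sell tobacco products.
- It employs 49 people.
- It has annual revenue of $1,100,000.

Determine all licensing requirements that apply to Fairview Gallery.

On-Premises Alcohol Certificate

Sec. 17-1. is located in the designated historic district; revenue $1,100,000 < $1,350,000 → exempt from Municipal Certificate.
Sec. 17-2. serves alcohol for on-premises consumption; closes 7:00 PM, at/before 2:00 AM → General Business Authorization not required.
Sec. 17-3. serves alcohol for on-premises consumption; employees 49 > 39; operates a retail storefront → On-Premises Alcohol Certificate required.
Sec. 17-4. is a franchise of a national chain; serves alcohol for on-premises consumption → Municipal Certificate required.
Sec. 17-5. revenue $1,100,000 ≥ $525,000; employees 49 ≥ 38 → Annual Registration not required.
Sec. 17-6. is located in the designated historic district (not: is located in Zone B) → On-Premises Alcohol Certificate exemption does not apply.
Sec. 17-7. employees 49 ≥ 29; is located in the designated historic district; revenue $1,100,000 ≤ $1,900,000 → Large Employer License not required.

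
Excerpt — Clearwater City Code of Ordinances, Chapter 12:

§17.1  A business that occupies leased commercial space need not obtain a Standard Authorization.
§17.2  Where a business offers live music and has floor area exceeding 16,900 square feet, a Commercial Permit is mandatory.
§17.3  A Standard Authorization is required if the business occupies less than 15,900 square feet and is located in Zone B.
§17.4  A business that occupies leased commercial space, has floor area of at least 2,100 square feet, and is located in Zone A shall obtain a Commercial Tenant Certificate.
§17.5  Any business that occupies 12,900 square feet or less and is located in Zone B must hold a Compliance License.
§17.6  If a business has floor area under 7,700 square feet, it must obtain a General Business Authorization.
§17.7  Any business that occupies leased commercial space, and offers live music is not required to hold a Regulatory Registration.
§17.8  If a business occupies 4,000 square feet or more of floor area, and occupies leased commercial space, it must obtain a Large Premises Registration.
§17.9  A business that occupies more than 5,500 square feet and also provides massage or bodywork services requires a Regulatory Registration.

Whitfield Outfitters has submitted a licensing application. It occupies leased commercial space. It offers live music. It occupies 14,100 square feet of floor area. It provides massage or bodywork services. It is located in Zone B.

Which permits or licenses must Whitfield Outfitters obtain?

§17.1 occupies leased commercial space → exempt from Standard Authorization.
§17.2 offers live music; floor area 14,100 square feet ≤ 16,900 square feet → Commercial Permit not required.
§17.3 floor area 14,100 square feet < 15,900 square feet; is located in Zone B → Standard Authorization required.
§17.4 occupies leased commercial space; floor area 14,100 square feet ≥ 2,100 square feet; is located in Zone B (not: is located in Zone A) → Commercial Tenant Certificate not required.
§17.5 floor area 14,100 square feet > 12,900 square feet; is located in Zone B → Compliance License not required.
§17.6 floor area 14,100 square feet ≥ 7,700 square feet → General Business Authorization not required.
§17.7 occupies leased commercial space; offers live music → exempt from Regulatory Registration.
§17.8 floor area 14,100 square feet ≥ 4,000 square feet; occupies leased commercial space → Large Premises Registration required.
§17.9 floor area 14,100 square feet > 5,500 square feet; provides massage or bodywork services → Regulatory Registration required.

Large Premises Registration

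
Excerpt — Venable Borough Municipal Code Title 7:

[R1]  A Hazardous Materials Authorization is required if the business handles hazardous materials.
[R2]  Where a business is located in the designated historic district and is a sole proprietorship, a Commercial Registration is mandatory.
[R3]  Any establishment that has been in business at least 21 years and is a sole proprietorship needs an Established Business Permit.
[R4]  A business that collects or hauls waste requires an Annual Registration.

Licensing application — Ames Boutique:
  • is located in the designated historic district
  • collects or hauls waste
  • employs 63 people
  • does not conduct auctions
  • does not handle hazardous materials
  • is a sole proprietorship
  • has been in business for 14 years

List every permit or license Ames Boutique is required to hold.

Annual Registration, Commercial Registration

[R1] does not handle hazardous materials → Hazardous Materials Authorization not required.
[R2] is located in the designated historic district; is a sole proprietorship → Commercial Registration required.
[R3] years in business 14 < 21; is a sole proprietorship → Established Business Permit not required.
[R4] collects or hauls waste → Annual Registration required.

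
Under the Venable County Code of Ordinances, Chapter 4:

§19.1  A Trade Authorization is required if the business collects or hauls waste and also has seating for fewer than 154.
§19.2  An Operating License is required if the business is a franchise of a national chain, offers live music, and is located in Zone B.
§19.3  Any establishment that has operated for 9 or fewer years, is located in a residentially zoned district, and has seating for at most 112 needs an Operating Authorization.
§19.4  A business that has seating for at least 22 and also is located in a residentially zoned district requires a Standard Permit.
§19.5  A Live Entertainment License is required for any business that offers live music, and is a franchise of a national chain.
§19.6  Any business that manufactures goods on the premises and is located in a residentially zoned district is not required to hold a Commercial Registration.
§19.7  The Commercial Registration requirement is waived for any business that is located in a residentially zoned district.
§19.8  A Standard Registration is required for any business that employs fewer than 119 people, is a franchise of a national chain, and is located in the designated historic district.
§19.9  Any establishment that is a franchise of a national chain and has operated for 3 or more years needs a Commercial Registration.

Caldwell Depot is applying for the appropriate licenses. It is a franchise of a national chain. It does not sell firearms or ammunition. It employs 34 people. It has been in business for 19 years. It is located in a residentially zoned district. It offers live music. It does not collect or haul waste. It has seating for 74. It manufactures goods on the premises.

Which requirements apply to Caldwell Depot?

Live Entertainment License, Standard Permit

§19.1 does not collect or haul waste; seating 74 < 154 → Trade Authorization not required.
§19.2 is a franchise of a national chain; offers live music; is located in a residentially zoned district (not: is located in Zone B) → Operating License not required.
§19.3 years in business 19 > 9; is located in a residentially zoned district; seating 74 ≤ 112 → Operating Authorization not required.
§19.4 seating 74 ≥ 22; is located in a residentially zoned district → Standard Permit required.
§19.5 offers live music; is a franchise of a national chain → Live Entertainment License required.
§19.6 manufactures goods on the premises; is located in a residentially zoned district → exempt from Commercial Registration.
§19.7 is located in a residentially zoned district → exempt from Commercial Registration.
§19.8 employees 34 < 119; is a franchise of a national chain; is located in a residentially zoned district (not: is located in the designated historic district) → Standard Registration not required.
§19.9 is a franchise of a national chain; years in business 19 ≥ 3 → Commercial Registration required.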